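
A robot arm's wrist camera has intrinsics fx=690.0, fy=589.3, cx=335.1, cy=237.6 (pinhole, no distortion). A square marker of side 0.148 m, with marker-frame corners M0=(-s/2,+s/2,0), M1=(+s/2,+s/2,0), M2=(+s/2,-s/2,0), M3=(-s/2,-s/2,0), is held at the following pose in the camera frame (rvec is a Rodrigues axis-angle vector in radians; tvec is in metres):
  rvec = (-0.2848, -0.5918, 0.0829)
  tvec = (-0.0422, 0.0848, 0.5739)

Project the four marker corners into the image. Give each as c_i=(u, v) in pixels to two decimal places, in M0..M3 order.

Intrinsics K: fx=690.0, fy=589.3, cx=335.1, cy=237.6
Marker side s = 0.148 m; corners in marker frame (Z=0):
  M0 = (-0.0740, +0.0740, 0)
  M1 = (+0.0740, +0.0740, 0)
  M2 = (+0.0740, -0.0740, 0)
  M3 = (-0.0740, -0.0740, 0)
rvec = (-0.2848, -0.5918, 0.0829), |rvec| = θ = 0.66197 rad = 37.928°
Rodrigues: sinθ=0.61468, 1−cosθ=0.21122; R = I + sinθ·[k]× + (1−cosθ)·[k]×²:
    [+0.82788 +0.00426 -0.56090]
    [+0.15822 +0.95759 +0.24080]
    [+0.53813 -0.28810 +0.79209]
t = (-0.0422, 0.0848, 0.5739) m
M0: Pc = R·M0+t = (-0.10315, +0.14395, +0.51276); u = 690.0·(-0.10315)/0.51276 + 335.1 = 196.2985, v = 589.3·(+0.14395)/0.51276 + 237.6 = 403.0422
M1: Pc = R·M1+t = (+0.01938, +0.16737, +0.59240); u = 690.0·(+0.01938)/0.59240 + 335.1 = 357.6708, v = 589.3·(+0.16737)/0.59240 + 237.6 = 404.0932
M2: Pc = R·M2+t = (+0.01875, +0.02565, +0.63504); u = 690.0·(+0.01875)/0.63504 + 335.1 = 355.4698, v = 589.3·(+0.02565)/0.63504 + 237.6 = 261.3990
M3: Pc = R·M3+t = (-0.10378, +0.00223, +0.55540); u = 690.0·(-0.10378)/0.55540 + 335.1 = 206.1707, v = 589.3·(+0.00223)/0.55540 + 237.6 = 239.9664

c0=(196.30, 403.04) c1=(357.67, 404.09) c2=(355.47, 261.40) c3=(206.17, 239.97)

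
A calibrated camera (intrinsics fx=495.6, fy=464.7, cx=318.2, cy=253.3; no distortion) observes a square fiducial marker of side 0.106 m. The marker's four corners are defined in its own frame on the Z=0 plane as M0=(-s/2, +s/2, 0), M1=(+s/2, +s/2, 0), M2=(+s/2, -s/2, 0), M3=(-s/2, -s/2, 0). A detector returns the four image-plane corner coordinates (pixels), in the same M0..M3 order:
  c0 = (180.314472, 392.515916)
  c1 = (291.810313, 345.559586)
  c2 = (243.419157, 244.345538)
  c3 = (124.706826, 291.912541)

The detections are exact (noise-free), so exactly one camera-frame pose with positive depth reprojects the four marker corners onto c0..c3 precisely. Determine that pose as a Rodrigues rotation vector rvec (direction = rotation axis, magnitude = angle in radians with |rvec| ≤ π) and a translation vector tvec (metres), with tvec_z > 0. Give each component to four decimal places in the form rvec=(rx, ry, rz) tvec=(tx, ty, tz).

rvec=(0.2001, -0.1207, -0.3995) tvec=(-0.0917, 0.0608, 0.4254)

Intrinsics K: fx=495.6, fy=464.7, cx=318.2, cy=253.3
Marker side s = 0.106 m; corners in marker frame (Z=0):
  M0 = (-0.0530, +0.0530, 0)
  M1 = (+0.0530, +0.0530, 0)
  M2 = (+0.0530, -0.0530, 0)
  M3 = (-0.0530, -0.0530, 0)
Detected image corners:
  c0 = (180.314472, 392.515916) px
  c1 = (291.810313, 345.559586) px
  c2 = (243.419157, 244.345538) px
  c3 = (124.706826, 291.912541) px
Planar DLT: solve 8×8 A·h = b for H (H[2,2]=1):
  H  [+1123.09907 +597.25186 +211.31841]
  H  [-387.95772 +1114.30283 +319.71840]
  H  [+0.18152 +0.50946 +1.00000]
B = K⁻¹H; ‖b₁‖=2.350679, ‖b₂‖=2.350679; λ = 2/(‖b₁‖+‖b₂‖) = 0.425409, sign → tz>0 ⇒ λ=+0.425409
r₁ = λ·B[:,0] = (+0.91446,-0.39725,+0.07722); r₂ = λ·B[:,1] = (+0.37351,+0.90195,+0.21673)
r₃ = r₁×r₂ = (-0.15574,-0.16935,+0.97317); SVD([r₁ r₂ r₃]) → R = UVᵀ:
  R  [+0.91446 +0.37351 -0.15574]
  R  [-0.39725 +0.90195 -0.16935]
  R  [+0.07722 +0.21673 +0.97317]
t = (-0.09174, +0.06080, +0.42541) m
tr R = 2.789581; θ = arccos((tr R − 1)/2) = 0.462834 rad = 26.518°
axis k = ((R−Rᵀ)₃₂, (R−Rᵀ)₁₃, (R−Rᵀ)₂₁) / (2 sinθ) = (+0.432351, -0.260887, -0.863140)
rvec = θ·k = (+0.200107, -0.120747, -0.399491)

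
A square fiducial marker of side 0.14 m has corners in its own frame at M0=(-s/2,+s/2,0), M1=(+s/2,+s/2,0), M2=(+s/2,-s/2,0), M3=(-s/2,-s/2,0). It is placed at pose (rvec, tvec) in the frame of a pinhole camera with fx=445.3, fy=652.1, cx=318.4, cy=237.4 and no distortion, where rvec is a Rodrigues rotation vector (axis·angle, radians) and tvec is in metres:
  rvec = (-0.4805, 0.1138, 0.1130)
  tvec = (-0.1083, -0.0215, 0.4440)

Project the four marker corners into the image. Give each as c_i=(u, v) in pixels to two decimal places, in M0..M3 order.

c0=(121.08, 290.67) c1=(264.63, 311.65) c2=(290.01, 129.09) c3=(164.26, 118.00)

Intrinsics K: fx=445.3, fy=652.1, cx=318.4, cy=237.4
Marker side s = 0.14 m; corners in marker frame (Z=0):
  M0 = (-0.0700, +0.0700, 0)
  M1 = (+0.0700, +0.0700, 0)
  M2 = (+0.0700, -0.0700, 0)
  M3 = (-0.0700, -0.0700, 0)
rvec = (-0.4805, 0.1138, 0.1130), |rvec| = θ = 0.50656 rad = 29.024°
Rodrigues: sinθ=0.48517, 1−cosθ=0.12558; R = I + sinθ·[k]× + (1−cosθ)·[k]×²:
    [+0.98741 -0.13499 +0.08242]
    [+0.08147 +0.88076 +0.46651]
    [-0.13557 -0.45392 +0.88067]
t = (-0.1083, -0.0215, 0.4440) m
M0: Pc = R·M0+t = (-0.18687, +0.03445, +0.42172); u = 445.3·(-0.18687)/0.42172 + 318.4 = 121.0811, v = 652.1·(+0.03445)/0.42172 + 237.4 = 290.6706
M1: Pc = R·M1+t = (-0.04863, +0.04586, +0.40274); u = 445.3·(-0.04863)/0.40274 + 318.4 = 264.6300, v = 652.1·(+0.04586)/0.40274 + 237.4 = 311.6487
M2: Pc = R·M2+t = (-0.02973, -0.07745, +0.46628); u = 445.3·(-0.02973)/0.46628 + 318.4 = 290.0062, v = 652.1·(-0.07745)/0.46628 + 237.4 = 129.0856
M3: Pc = R·M3+t = (-0.16797, -0.08886, +0.48526); u = 445.3·(-0.16797)/0.48526 + 318.4 = 164.2636, v = 652.1·(-0.08886)/0.48526 + 237.4 = 117.9951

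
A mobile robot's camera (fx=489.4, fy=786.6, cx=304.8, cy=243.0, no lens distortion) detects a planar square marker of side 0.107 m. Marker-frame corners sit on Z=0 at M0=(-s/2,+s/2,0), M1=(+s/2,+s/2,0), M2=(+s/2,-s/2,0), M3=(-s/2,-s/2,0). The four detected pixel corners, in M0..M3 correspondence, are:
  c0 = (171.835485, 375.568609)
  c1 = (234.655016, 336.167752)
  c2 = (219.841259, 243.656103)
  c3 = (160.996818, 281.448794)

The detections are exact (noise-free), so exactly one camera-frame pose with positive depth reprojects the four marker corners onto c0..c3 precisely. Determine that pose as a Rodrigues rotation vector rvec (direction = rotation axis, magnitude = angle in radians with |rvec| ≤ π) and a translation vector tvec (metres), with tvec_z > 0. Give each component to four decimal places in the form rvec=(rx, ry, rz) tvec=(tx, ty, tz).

rvec=(-0.4684, 0.1556, -0.3522) tvec=(-0.1742, 0.0649, 0.7872)

Intrinsics K: fx=489.4, fy=786.6, cx=304.8, cy=243.0
Marker side s = 0.107 m; corners in marker frame (Z=0):
  M0 = (-0.0535, +0.0535, 0)
  M1 = (+0.0535, +0.0535, 0)
  M2 = (+0.0535, -0.0535, 0)
  M3 = (-0.0535, -0.0535, 0)
Detected image corners:
  c0 = (171.835485, 375.568609) px
  c1 = (234.655016, 336.167752) px
  c2 = (219.841259, 243.656103) px
  c3 = (160.996818, 281.448794) px
Planar DLT: solve 8×8 A·h = b for H (H[2,2]=1):
  H  [+551.36219 +3.07528 +196.49170]
  H  [-386.51230 +688.79634 +307.81711]
  H  [-0.08419 -0.59295 +1.00000]
B = K⁻¹H; ‖b₁‖=1.270352, ‖b₂‖=1.270352; λ = 2/(‖b₁‖+‖b₂‖) = 0.787183, sign → tz>0 ⇒ λ=+0.787183
r₁ = λ·B[:,0] = (+0.92812,-0.36633,-0.06627); r₂ = λ·B[:,1] = (+0.29565,+0.83350,-0.46676)
r₃ = r₁×r₂ = (+0.22623,+0.41362,+0.88190); SVD([r₁ r₂ r₃]) → R = UVᵀ:
  R  [+0.92812 +0.29565 +0.22623]
  R  [-0.36633 +0.83350 +0.41362]
  R  [-0.06627 -0.46676 +0.88190]
t = (-0.17421, +0.06487, +0.78718) m
tr R = 2.643521; θ = arccos((tr R − 1)/2) = 0.606303 rad = 34.739°
axis k = ((R−Rᵀ)₃₂, (R−Rᵀ)₁₃, (R−Rᵀ)₂₁) / (2 sinθ) = (-0.772491, +0.256656, -0.580848)
rvec = θ·k = (-0.468364, +0.155611, -0.352170)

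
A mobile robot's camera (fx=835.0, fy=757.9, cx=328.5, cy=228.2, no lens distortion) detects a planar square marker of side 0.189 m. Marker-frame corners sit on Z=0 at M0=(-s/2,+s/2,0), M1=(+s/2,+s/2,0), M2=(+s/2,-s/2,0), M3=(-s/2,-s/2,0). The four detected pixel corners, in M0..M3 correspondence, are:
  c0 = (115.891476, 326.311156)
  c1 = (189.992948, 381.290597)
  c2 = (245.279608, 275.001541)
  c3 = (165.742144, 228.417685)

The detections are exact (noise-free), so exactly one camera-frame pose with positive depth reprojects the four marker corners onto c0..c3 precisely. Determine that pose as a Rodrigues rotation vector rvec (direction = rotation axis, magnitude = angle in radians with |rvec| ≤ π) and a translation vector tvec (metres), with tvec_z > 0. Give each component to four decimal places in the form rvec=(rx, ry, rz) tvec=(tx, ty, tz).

Intrinsics K: fx=835.0, fy=757.9, cx=328.5, cy=228.2
Marker side s = 0.189 m; corners in marker frame (Z=0):
  M0 = (-0.0945, +0.0945, 0)
  M1 = (+0.0945, +0.0945, 0)
  M2 = (+0.0945, -0.0945, 0)
  M3 = (-0.0945, -0.0945, 0)
Detected image corners:
  c0 = (115.891476, 326.311156) px
  c1 = (189.992948, 381.290597) px
  c2 = (245.279608, 275.001541) px
  c3 = (165.742144, 228.417685) px
Planar DLT: solve 8×8 A·h = b for H (H[2,2]=1):
  H  [+323.29257 -267.26131 +177.40191]
  H  [+128.46134 +556.50673 +301.91884]
  H  [-0.46356 +0.05719 +1.00000]
B = K⁻¹H; ‖b₁‖=0.796740, ‖b₂‖=0.796740; λ = 2/(‖b₁‖+‖b₂‖) = 1.255115, sign → tz>0 ⇒ λ=+1.255115
r₁ = λ·B[:,0] = (+0.71485,+0.38792,-0.58182); r₂ = λ·B[:,1] = (-0.42997,+0.89999,+0.07178)
r₃ = r₁×r₂ = (+0.55147,+0.19885,+0.81015); SVD([r₁ r₂ r₃]) → R = UVᵀ:
  R  [+0.71485 -0.42997 +0.55147]
  R  [+0.38792 +0.89999 +0.19885]
  R  [-0.58182 +0.07178 +0.81015]
t = (-0.22712, +0.12208, +1.25511) m
tr R = 2.424978; θ = arccos((tr R − 1)/2) = 0.777757 rad = 44.562°
axis k = ((R−Rᵀ)₃₂, (R−Rᵀ)₁₃, (R−Rᵀ)₂₁) / (2 sinθ) = (-0.090549, +0.807552, +0.582804)
rvec = θ·k = (-0.070425, +0.628080, +0.453280)

rvec=(-0.0704, 0.6281, 0.4533) tvec=(-0.2271, 0.1221, 1.2551)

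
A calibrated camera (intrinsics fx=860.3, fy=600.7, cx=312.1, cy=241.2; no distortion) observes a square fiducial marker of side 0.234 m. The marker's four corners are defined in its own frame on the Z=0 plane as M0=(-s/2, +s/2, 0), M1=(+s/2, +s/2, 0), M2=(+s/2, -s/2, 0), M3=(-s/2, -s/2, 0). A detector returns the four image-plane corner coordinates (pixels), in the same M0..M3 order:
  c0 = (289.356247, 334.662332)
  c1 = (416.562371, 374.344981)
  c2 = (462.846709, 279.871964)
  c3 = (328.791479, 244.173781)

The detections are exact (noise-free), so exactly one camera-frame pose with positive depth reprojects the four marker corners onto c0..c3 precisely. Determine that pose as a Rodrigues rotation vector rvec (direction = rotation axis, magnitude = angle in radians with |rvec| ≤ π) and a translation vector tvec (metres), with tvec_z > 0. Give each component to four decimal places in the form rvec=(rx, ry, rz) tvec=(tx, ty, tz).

rvec=(0.1478, 0.3785, 0.3230) tvec=(0.0973, 0.1561, 1.3929)

Intrinsics K: fx=860.3, fy=600.7, cx=312.1, cy=241.2
Marker side s = 0.234 m; corners in marker frame (Z=0):
  M0 = (-0.1170, +0.1170, 0)
  M1 = (+0.1170, +0.1170, 0)
  M2 = (+0.1170, -0.1170, 0)
  M3 = (-0.1170, -0.1170, 0)
Detected image corners:
  c0 = (289.356247, 334.662332) px
  c1 = (416.562371, 374.344981) px
  c2 = (462.846709, 279.871964) px
  c3 = (328.791479, 244.173781) px
Planar DLT: solve 8×8 A·h = b for H (H[2,2]=1):
  H  [+467.04522 -128.70153 +372.17066]
  H  [+86.32097 +439.47353 +308.50855]
  H  [-0.24295 +0.14435 +1.00000]
B = K⁻¹H; ‖b₁‖=0.717928, ‖b₂‖=0.717928; λ = 2/(‖b₁‖+‖b₂‖) = 1.392898, sign → tz>0 ⇒ λ=+1.392898
r₁ = λ·B[:,0] = (+0.87895,+0.33604,-0.33841); r₂ = λ·B[:,1] = (-0.28132,+0.93831,+0.20107)
r₃ = r₁×r₂ = (+0.38510,-0.08153,+0.91927); SVD([r₁ r₂ r₃]) → R = UVᵀ:
  R  [+0.87895 -0.28132 +0.38510]
  R  [+0.33604 +0.93831 -0.08153]
  R  [-0.33841 +0.20107 +0.91927]
t = (+0.09726, +0.15607, +1.39290) m
tr R = 2.736532; θ = arccos((tr R − 1)/2) = 0.519100 rad = 29.742°
axis k = ((R−Rᵀ)₃₂, (R−Rᵀ)₁₃, (R−Rᵀ)₂₁) / (2 sinθ) = (+0.284818, +0.729194, +0.622218)
rvec = θ·k = (+0.147849, +0.378524, +0.322993)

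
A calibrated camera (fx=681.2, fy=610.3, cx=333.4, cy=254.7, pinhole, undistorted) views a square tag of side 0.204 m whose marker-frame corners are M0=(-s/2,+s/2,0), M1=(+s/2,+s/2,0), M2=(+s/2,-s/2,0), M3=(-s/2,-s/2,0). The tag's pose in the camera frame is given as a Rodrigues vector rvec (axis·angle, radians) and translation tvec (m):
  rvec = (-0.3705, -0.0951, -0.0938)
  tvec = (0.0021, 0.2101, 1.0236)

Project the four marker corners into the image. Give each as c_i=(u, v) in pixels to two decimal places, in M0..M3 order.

c0=(272.05, 449.97) c1=(411.38, 436.37) c2=(391.97, 316.18) c3=(261.89, 326.28)

Intrinsics K: fx=681.2, fy=610.3, cx=333.4, cy=254.7
Marker side s = 0.204 m; corners in marker frame (Z=0):
  M0 = (-0.1020, +0.1020, 0)
  M1 = (+0.1020, +0.1020, 0)
  M2 = (+0.1020, -0.1020, 0)
  M3 = (-0.1020, -0.1020, 0)
rvec = (-0.3705, -0.0951, -0.0938), |rvec| = θ = 0.39384 rad = 22.566°
Rodrigues: sinθ=0.38374, 1−cosθ=0.07656; R = I + sinθ·[k]× + (1−cosθ)·[k]×²:
    [+0.99119 +0.10878 -0.07551]
    [-0.07400 +0.92790 +0.36540]
    [+0.10981 -0.35659 +0.92778]
t = (0.0021, 0.2101, 1.0236) m
M0: Pc = R·M0+t = (-0.08791, +0.31229, +0.97603); u = 681.2·(-0.08791)/0.97603 + 333.4 = 272.0478, v = 610.3·(+0.31229)/0.97603 + 254.7 = 449.9748
M1: Pc = R·M1+t = (+0.11430, +0.29720, +0.99843); u = 681.2·(+0.11430)/0.99843 + 333.4 = 411.3822, v = 610.3·(+0.29720)/0.99843 + 254.7 = 436.3654
M2: Pc = R·M2+t = (+0.09211, +0.10791, +1.07117); u = 681.2·(+0.09211)/1.07117 + 333.4 = 391.9735, v = 610.3·(+0.10791)/1.07117 + 254.7 = 316.1790
M3: Pc = R·M3+t = (-0.11010, +0.12300, +1.04877); u = 681.2·(-0.11010)/1.04877 + 333.4 = 261.8891, v = 610.3·(+0.12300)/1.04877 + 254.7 = 326.2772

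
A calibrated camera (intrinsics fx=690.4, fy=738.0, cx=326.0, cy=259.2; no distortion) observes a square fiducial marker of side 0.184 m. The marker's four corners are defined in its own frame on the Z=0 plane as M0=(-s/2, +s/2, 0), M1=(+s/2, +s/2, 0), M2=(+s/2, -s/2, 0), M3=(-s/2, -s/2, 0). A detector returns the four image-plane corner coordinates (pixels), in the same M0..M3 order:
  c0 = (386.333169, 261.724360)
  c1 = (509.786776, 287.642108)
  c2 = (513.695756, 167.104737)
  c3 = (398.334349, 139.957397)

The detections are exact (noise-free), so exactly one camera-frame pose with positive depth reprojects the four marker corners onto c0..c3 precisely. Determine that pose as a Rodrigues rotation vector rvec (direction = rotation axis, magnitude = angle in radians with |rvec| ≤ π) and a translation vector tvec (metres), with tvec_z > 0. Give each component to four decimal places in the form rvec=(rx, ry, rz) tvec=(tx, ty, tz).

rvec=(-0.3602, -0.1694, 0.1641) tvec=(0.1856, -0.0642, 1.0096)

Intrinsics K: fx=690.4, fy=738.0, cx=326.0, cy=259.2
Marker side s = 0.184 m; corners in marker frame (Z=0):
  M0 = (-0.0920, +0.0920, 0)
  M1 = (+0.0920, +0.0920, 0)
  M2 = (+0.0920, -0.0920, 0)
  M3 = (-0.0920, -0.0920, 0)
Detected image corners:
  c0 = (386.333169, 261.724360) px
  c1 = (509.786776, 287.642108) px
  c2 = (513.695756, 167.104737) px
  c3 = (398.334349, 139.957397) px
Planar DLT: solve 8×8 A·h = b for H (H[2,2]=1):
  H  [+708.73947 -205.42321 +452.90432]
  H  [+172.97087 +581.44556 +212.26763]
  H  [+0.13387 -0.35939 +1.00000]
B = K⁻¹H; ‖b₁‖=0.990492, ‖b₂‖=0.990492; λ = 2/(‖b₁‖+‖b₂‖) = 1.009600, sign → tz>0 ⇒ λ=+1.009600
r₁ = λ·B[:,0] = (+0.97260,+0.18916,+0.13515); r₂ = λ·B[:,1] = (-0.12907,+0.92287,-0.36284)
r₃ = r₁×r₂ = (-0.19336,+0.33546,+0.92200); SVD([r₁ r₂ r₃]) → R = UVᵀ:
  R  [+0.97260 -0.12907 -0.19336]
  R  [+0.18916 +0.92287 +0.33546]
  R  [+0.13515 -0.36284 +0.92200]
t = (+0.18558, -0.06420, +1.00960) m
tr R = 2.817466; θ = arccos((tr R − 1)/2) = 0.430559 rad = 24.669°
axis k = ((R−Rᵀ)₃₂, (R−Rᵀ)₁₃, (R−Rᵀ)₂₁) / (2 sinθ) = (-0.836536, -0.393545, +0.381221)
rvec = θ·k = (-0.360178, -0.169444, +0.164138)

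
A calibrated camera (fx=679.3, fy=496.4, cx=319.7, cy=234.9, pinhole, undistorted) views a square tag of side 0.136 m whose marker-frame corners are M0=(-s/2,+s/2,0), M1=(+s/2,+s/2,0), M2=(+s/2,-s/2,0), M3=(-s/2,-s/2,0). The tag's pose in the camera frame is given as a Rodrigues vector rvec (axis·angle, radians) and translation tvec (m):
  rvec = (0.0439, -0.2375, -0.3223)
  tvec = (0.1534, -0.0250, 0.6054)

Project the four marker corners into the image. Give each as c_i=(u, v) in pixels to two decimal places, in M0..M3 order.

c0=(447.15, 285.85) c1=(576.83, 248.99) c2=(535.08, 145.23) c3=(400.79, 177.36)

Intrinsics K: fx=679.3, fy=496.4, cx=319.7, cy=234.9
Marker side s = 0.136 m; corners in marker frame (Z=0):
  M0 = (-0.0680, +0.0680, 0)
  M1 = (+0.0680, +0.0680, 0)
  M2 = (+0.0680, -0.0680, 0)
  M3 = (-0.0680, -0.0680, 0)
rvec = (0.0439, -0.2375, -0.3223), |rvec| = θ = 0.40275 rad = 23.076°
Rodrigues: sinθ=0.39195, 1−cosθ=0.08001; R = I + sinθ·[k]× + (1−cosθ)·[k]×²:
    [+0.92094 +0.30851 -0.23811]
    [-0.31880 +0.94781 -0.00496]
    [+0.22415 +0.08048 +0.97123]
t = (0.1534, -0.0250, 0.6054) m
M0: Pc = R·M0+t = (+0.11176, +0.06113, +0.59563); u = 679.3·(+0.11176)/0.59563 + 319.7 = 447.1538, v = 496.4·(+0.06113)/0.59563 + 234.9 = 285.8454
M1: Pc = R·M1+t = (+0.23700, +0.01777, +0.62612); u = 679.3·(+0.23700)/0.62612 + 319.7 = 576.8346, v = 496.4·(+0.01777)/0.62612 + 234.9 = 248.9906
M2: Pc = R·M2+t = (+0.19504, -0.11113, +0.61517); u = 679.3·(+0.19504)/0.61517 + 319.7 = 535.0778, v = 496.4·(-0.11113)/0.61517 + 234.9 = 145.2261
M3: Pc = R·M3+t = (+0.06980, -0.06777, +0.58468); u = 679.3·(+0.06980)/0.58468 + 319.7 = 400.7922, v = 496.4·(-0.06777)/0.58468 + 234.9 = 177.3608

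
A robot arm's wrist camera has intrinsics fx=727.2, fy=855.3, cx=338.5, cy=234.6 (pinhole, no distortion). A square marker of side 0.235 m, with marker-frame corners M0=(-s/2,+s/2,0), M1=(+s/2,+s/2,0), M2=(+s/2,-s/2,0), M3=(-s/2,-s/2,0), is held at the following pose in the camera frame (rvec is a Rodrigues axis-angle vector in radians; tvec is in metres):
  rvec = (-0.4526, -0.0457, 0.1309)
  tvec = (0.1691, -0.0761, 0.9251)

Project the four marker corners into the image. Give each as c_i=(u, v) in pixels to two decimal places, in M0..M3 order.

Intrinsics K: fx=727.2, fy=855.3, cx=338.5, cy=234.6
Marker side s = 0.235 m; corners in marker frame (Z=0):
  M0 = (-0.1175, +0.1175, 0)
  M1 = (+0.1175, +0.1175, 0)
  M2 = (+0.1175, -0.1175, 0)
  M3 = (-0.1175, -0.1175, 0)
rvec = (-0.4526, -0.0457, 0.1309), |rvec| = θ = 0.47336 rad = 27.122°
Rodrigues: sinθ=0.45588, 1−cosθ=0.10996; R = I + sinθ·[k]× + (1−cosθ)·[k]×²:
    [+0.99057 -0.11592 -0.07309]
    [+0.13622 +0.89107 +0.43295]
    [+0.01494 -0.43882 +0.89845]
t = (0.1691, -0.0761, 0.9251) m
M0: Pc = R·M0+t = (+0.03909, +0.01259, +0.87178); u = 727.2·(+0.03909)/0.87178 + 338.5 = 371.1056, v = 855.3·(+0.01259)/0.87178 + 234.6 = 246.9567
M1: Pc = R·M1+t = (+0.27187, +0.04461, +0.87529); u = 727.2·(+0.27187)/0.87529 + 338.5 = 564.3727, v = 855.3·(+0.04461)/0.87529 + 234.6 = 278.1868
M2: Pc = R·M2+t = (+0.29911, -0.16479, +0.97842); u = 727.2·(+0.29911)/0.97842 + 338.5 = 560.8122, v = 855.3·(-0.16479)/0.97842 + 234.6 = 90.5417
M3: Pc = R·M3+t = (+0.06633, -0.19681, +0.97491); u = 727.2·(+0.06633)/0.97491 + 338.5 = 387.9756, v = 855.3·(-0.19681)/0.97491 + 234.6 = 61.9394

c0=(371.11, 246.96) c1=(564.37, 278.19) c2=(560.81, 90.54) c3=(387.98, 61.94)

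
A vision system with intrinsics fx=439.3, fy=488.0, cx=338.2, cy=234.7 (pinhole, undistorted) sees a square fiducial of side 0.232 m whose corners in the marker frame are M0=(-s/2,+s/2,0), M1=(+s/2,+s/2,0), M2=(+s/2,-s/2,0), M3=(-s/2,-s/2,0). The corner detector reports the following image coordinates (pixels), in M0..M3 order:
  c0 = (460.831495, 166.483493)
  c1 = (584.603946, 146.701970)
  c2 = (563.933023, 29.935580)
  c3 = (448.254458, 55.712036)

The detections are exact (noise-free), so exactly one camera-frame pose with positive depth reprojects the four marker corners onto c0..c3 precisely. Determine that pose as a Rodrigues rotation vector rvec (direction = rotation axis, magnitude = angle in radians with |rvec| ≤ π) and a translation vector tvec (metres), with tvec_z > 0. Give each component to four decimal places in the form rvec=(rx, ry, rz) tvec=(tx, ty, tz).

Intrinsics K: fx=439.3, fy=488.0, cx=338.2, cy=234.7
Marker side s = 0.232 m; corners in marker frame (Z=0):
  M0 = (-0.1160, +0.1160, 0)
  M1 = (+0.1160, +0.1160, 0)
  M2 = (+0.1160, -0.1160, 0)
  M3 = (-0.1160, -0.1160, 0)
Detected image corners:
  c0 = (460.831495, 166.483493) px
  c1 = (584.603946, 146.701970) px
  c2 = (563.933023, 29.935580) px
  c3 = (448.254458, 55.712036) px
Planar DLT: solve 8×8 A·h = b for H (H[2,2]=1):
  H  [+372.66996 -58.96376 +512.23323]
  H  [-126.25829 +464.75785 +98.40691]
  H  [-0.27775 -0.25283 +1.00000]
B = K⁻¹H; ‖b₁‖=1.104981, ‖b₂‖=1.104981; λ = 2/(‖b₁‖+‖b₂‖) = 0.904993, sign → tz>0 ⇒ λ=+0.904993
r₁ = λ·B[:,0] = (+0.96124,-0.11325,-0.25136); r₂ = λ·B[:,1] = (+0.05468,+0.97193,-0.22881)
r₃ = r₁×r₂ = (+0.27022,+0.20620,+0.94046); SVD([r₁ r₂ r₃]) → R = UVᵀ:
  R  [+0.96124 +0.05468 +0.27022]
  R  [-0.11325 +0.97193 +0.20620]
  R  [-0.25136 -0.22881 +0.94046]
t = (+0.35852, -0.25275, +0.90499) m
tr R = 2.873638; θ = arccos((tr R − 1)/2) = 0.357373 rad = 20.476°
axis k = ((R−Rᵀ)₃₂, (R−Rᵀ)₁₃, (R−Rᵀ)₂₁) / (2 sinθ) = (-0.621765, +0.745515, -0.240034)
rvec = θ·k = (-0.222202, +0.266427, -0.085782)

rvec=(-0.2222, 0.2664, -0.0858) tvec=(0.3585, -0.2528, 0.9050)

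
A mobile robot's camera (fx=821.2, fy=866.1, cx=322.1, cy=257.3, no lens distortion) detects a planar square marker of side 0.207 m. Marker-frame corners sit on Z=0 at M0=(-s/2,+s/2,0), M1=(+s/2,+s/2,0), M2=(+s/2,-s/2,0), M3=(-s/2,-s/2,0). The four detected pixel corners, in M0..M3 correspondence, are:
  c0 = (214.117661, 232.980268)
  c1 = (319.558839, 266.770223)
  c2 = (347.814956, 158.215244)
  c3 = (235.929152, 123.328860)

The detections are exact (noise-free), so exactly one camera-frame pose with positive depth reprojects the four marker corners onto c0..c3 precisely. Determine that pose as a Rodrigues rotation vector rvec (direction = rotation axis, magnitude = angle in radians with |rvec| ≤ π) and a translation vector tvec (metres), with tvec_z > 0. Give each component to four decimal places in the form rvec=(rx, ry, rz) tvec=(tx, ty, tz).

rvec=(0.4157, 0.1195, 0.2774) tvec=(-0.0787, -0.1041, 1.4911)

Intrinsics K: fx=821.2, fy=866.1, cx=322.1, cy=257.3
Marker side s = 0.207 m; corners in marker frame (Z=0):
  M0 = (-0.1035, +0.1035, 0)
  M1 = (+0.1035, +0.1035, 0)
  M2 = (+0.1035, -0.1035, 0)
  M3 = (-0.1035, -0.1035, 0)
Detected image corners:
  c0 = (214.117661, 232.980268) px
  c1 = (319.558839, 266.770223) px
  c2 = (347.814956, 158.215244) px
  c3 = (235.929152, 123.328860) px
Planar DLT: solve 8×8 A·h = b for H (H[2,2]=1):
  H  [+513.65483 -43.33280 +278.77731]
  H  [+158.22787 +581.29541 +196.82187]
  H  [-0.03881 +0.27757 +1.00000]
B = K⁻¹H; ‖b₁‖=0.670630, ‖b₂‖=0.670630; λ = 2/(‖b₁‖+‖b₂‖) = 1.491134, sign → tz>0 ⇒ λ=+1.491134
r₁ = λ·B[:,0] = (+0.95539,+0.28961,-0.05787); r₂ = λ·B[:,1] = (-0.24103,+0.87784,+0.41390)
r₃ = r₁×r₂ = (+0.17067,-0.38148,+0.90848); SVD([r₁ r₂ r₃]) → R = UVᵀ:
  R  [+0.95539 -0.24103 +0.17067]
  R  [+0.28961 +0.87784 -0.38148]
  R  [-0.05787 +0.41390 +0.90848]
t = (-0.07867, -0.10412, +1.49113) m
tr R = 2.741713; θ = arccos((tr R − 1)/2) = 0.513854 rad = 29.442°
axis k = ((R−Rᵀ)₃₂, (R−Rᵀ)₁₃, (R−Rᵀ)₂₁) / (2 sinθ) = (+0.809074, +0.232481, +0.539771)
rvec = θ·k = (+0.415746, +0.119461, +0.277363)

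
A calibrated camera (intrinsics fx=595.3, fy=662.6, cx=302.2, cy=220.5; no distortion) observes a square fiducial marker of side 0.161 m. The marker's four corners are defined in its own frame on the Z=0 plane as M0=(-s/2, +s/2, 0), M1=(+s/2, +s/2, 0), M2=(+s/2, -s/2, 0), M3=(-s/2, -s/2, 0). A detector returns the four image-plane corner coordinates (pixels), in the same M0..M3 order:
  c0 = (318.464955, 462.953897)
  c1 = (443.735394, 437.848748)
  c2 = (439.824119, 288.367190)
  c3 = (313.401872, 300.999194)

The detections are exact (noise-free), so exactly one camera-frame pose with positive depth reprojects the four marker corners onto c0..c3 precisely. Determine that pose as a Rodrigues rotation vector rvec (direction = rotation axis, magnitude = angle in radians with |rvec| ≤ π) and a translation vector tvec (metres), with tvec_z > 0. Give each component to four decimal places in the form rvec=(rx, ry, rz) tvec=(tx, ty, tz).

Intrinsics K: fx=595.3, fy=662.6, cx=302.2, cy=220.5
Marker side s = 0.161 m; corners in marker frame (Z=0):
  M0 = (-0.0805, +0.0805, 0)
  M1 = (+0.0805, +0.0805, 0)
  M2 = (+0.0805, -0.0805, 0)
  M3 = (-0.0805, -0.0805, 0)
Detected image corners:
  c0 = (318.464955, 462.953897) px
  c1 = (443.735394, 437.848748) px
  c2 = (439.824119, 288.367190) px
  c3 = (313.401872, 300.999194) px
Planar DLT: solve 8×8 A·h = b for H (H[2,2]=1):
  H  [+971.91958 +42.47872 +381.40762]
  H  [+69.78763 +980.13401 +372.40489]
  H  [+0.50224 +0.03894 +1.00000]
B = K⁻¹H; ‖b₁‖=1.467690, ‖b₂‖=1.467690; λ = 2/(‖b₁‖+‖b₂‖) = 0.681343, sign → tz>0 ⇒ λ=+0.681343
r₁ = λ·B[:,0] = (+0.93868,-0.04211,+0.34220); r₂ = λ·B[:,1] = (+0.03515,+0.99903,+0.02653)
r₃ = r₁×r₂ = (-0.34298,-0.01288,+0.93925); SVD([r₁ r₂ r₃]) → R = UVᵀ:
  R  [+0.93868 +0.03515 -0.34298]
  R  [-0.04211 +0.99903 -0.01288]
  R  [+0.34220 +0.02653 +0.93925]
t = (+0.09066, +0.15620, +0.68134) m
tr R = 2.876967; θ = arccos((tr R − 1)/2) = 0.352583 rad = 20.202°
axis k = ((R−Rᵀ)₃₂, (R−Rᵀ)₁₃, (R−Rᵀ)₂₁) / (2 sinθ) = (+0.057059, -0.992083, -0.111873)
rvec = θ·k = (+0.020118, -0.349792, -0.039444)

rvec=(0.0201, -0.3498, -0.0394) tvec=(0.0907, 0.1562, 0.6813)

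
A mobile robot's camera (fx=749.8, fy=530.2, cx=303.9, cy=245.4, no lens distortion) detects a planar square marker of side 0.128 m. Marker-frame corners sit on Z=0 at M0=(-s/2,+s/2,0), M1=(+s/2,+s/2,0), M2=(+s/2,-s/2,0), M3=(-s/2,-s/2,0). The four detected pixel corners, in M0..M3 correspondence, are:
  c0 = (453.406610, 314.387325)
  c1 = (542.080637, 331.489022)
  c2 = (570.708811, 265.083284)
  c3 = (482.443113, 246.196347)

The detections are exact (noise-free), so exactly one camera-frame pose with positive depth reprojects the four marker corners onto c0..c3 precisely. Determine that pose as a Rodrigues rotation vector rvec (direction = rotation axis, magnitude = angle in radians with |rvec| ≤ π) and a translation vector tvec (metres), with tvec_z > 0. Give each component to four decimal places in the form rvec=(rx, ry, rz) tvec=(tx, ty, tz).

Intrinsics K: fx=749.8, fy=530.2, cx=303.9, cy=245.4
Marker side s = 0.128 m; corners in marker frame (Z=0):
  M0 = (-0.0640, +0.0640, 0)
  M1 = (+0.0640, +0.0640, 0)
  M2 = (+0.0640, -0.0640, 0)
  M3 = (-0.0640, -0.0640, 0)
Detected image corners:
  c0 = (453.406610, 314.387325) px
  c1 = (542.080637, 331.489022) px
  c2 = (570.708811, 265.083284) px
  c3 = (482.443113, 246.196347) px
Planar DLT: solve 8×8 A·h = b for H (H[2,2]=1):
  H  [+793.35013 -210.40058 +512.69787]
  H  [+198.28111 +534.05694 +289.46624]
  H  [+0.19950 +0.02896 +1.00000]
B = K⁻¹H; ‖b₁‖=1.036380, ‖b₂‖=1.036380; λ = 2/(‖b₁‖+‖b₂‖) = 0.964897, sign → tz>0 ⇒ λ=+0.964897
r₁ = λ·B[:,0] = (+0.94292,+0.27175,+0.19250); r₂ = λ·B[:,1] = (-0.28208,+0.95898,+0.02794)
r₃ = r₁×r₂ = (-0.17701,-0.08065,+0.98090); SVD([r₁ r₂ r₃]) → R = UVᵀ:
  R  [+0.94292 -0.28208 -0.17701]
  R  [+0.27175 +0.95898 -0.08065]
  R  [+0.19250 +0.02794 +0.98090]
t = (+0.26870, +0.08019, +0.96490) m
tr R = 2.882801; θ = arccos((tr R − 1)/2) = 0.344037 rad = 19.712°
axis k = ((R−Rᵀ)₃₂, (R−Rᵀ)₁₃, (R−Rᵀ)₂₁) / (2 sinθ) = (+0.160975, -0.547757, +0.821005)
rvec = θ·k = (+0.055381, -0.188449, +0.282456)

rvec=(0.0554, -0.1884, 0.2825) tvec=(0.2687, 0.0802, 0.9649)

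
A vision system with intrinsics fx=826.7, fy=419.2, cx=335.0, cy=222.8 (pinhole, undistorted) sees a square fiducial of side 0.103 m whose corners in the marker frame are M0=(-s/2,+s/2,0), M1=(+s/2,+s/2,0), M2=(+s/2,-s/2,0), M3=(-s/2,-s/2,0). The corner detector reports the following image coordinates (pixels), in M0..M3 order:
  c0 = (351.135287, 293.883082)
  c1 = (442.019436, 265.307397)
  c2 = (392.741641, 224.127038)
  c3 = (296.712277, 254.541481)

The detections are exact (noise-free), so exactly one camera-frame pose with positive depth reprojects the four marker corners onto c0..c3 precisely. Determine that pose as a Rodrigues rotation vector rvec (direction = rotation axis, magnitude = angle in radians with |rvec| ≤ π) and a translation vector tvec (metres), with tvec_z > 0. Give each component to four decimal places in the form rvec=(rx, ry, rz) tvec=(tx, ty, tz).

Intrinsics K: fx=826.7, fy=419.2, cx=335.0, cy=222.8
Marker side s = 0.103 m; corners in marker frame (Z=0):
  M0 = (-0.0515, +0.0515, 0)
  M1 = (+0.0515, +0.0515, 0)
  M2 = (+0.0515, -0.0515, 0)
  M3 = (-0.0515, -0.0515, 0)
Detected image corners:
  c0 = (351.135287, 293.883082) px
  c1 = (442.019436, 265.307397) px
  c2 = (392.741641, 224.127038) px
  c3 = (296.712277, 254.541481) px
Planar DLT: solve 8×8 A·h = b for H (H[2,2]=1):
  H  [+892.97485 +709.14434 +371.30443]
  H  [-295.66596 +534.85742 +260.06807]
  H  [-0.03685 +0.55495 +1.00000]
B = K⁻¹H; ‖b₁‖=1.292603, ‖b₂‖=1.292603; λ = 2/(‖b₁‖+‖b₂‖) = 0.773633, sign → tz>0 ⇒ λ=+0.773633
r₁ = λ·B[:,0] = (+0.84721,-0.53050,-0.02851); r₂ = λ·B[:,1] = (+0.48965,+0.75889,+0.42933)
r₃ = r₁×r₂ = (-0.20613,-0.37769,+0.90270); SVD([r₁ r₂ r₃]) → R = UVᵀ:
  R  [+0.84721 +0.48965 -0.20613]
  R  [-0.53050 +0.75889 -0.37769]
  R  [-0.02851 +0.42933 +0.90270]
t = (+0.03397, +0.06878, +0.77363) m
tr R = 2.508797; θ = arccos((tr R − 1)/2) = 0.716059 rad = 41.027°
axis k = ((R−Rᵀ)₃₂, (R−Rᵀ)₁₃, (R−Rᵀ)₂₁) / (2 sinθ) = (+0.614717, -0.135293, -0.777057)
rvec = θ·k = (+0.440174, -0.096878, -0.556419)

rvec=(0.4402, -0.0969, -0.5564) tvec=(0.0340, 0.0688, 0.7736)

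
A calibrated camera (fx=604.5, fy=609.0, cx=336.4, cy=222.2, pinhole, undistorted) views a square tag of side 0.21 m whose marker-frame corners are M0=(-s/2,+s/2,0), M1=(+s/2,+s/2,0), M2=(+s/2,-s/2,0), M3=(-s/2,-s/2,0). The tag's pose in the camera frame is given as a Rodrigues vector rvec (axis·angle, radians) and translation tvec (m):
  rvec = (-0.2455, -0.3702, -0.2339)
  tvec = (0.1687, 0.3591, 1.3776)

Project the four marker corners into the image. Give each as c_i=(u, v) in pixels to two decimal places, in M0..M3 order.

Intrinsics K: fx=604.5, fy=609.0, cx=336.4, cy=222.2
Marker side s = 0.21 m; corners in marker frame (Z=0):
  M0 = (-0.1050, +0.1050, 0)
  M1 = (+0.1050, +0.1050, 0)
  M2 = (+0.1050, -0.1050, 0)
  M3 = (-0.1050, -0.1050, 0)
rvec = (-0.2455, -0.3702, -0.2339), |rvec| = θ = 0.50202 rad = 28.764°
Rodrigues: sinθ=0.48120, 1−cosθ=0.12339; R = I + sinθ·[k]× + (1−cosθ)·[k]×²:
    [+0.90612 +0.26869 -0.32673]
    [-0.17970 +0.94371 +0.27771]
    [+0.38296 -0.19292 +0.90340]
t = (0.1687, 0.3591, 1.3776) m
M0: Pc = R·M0+t = (+0.10177, +0.47706, +1.31713); u = 604.5·(+0.10177)/1.31713 + 336.4 = 383.1077, v = 609.0·(+0.47706)/1.31713 + 222.2 = 442.7764
M1: Pc = R·M1+t = (+0.29206, +0.43932, +1.39755); u = 604.5·(+0.29206)/1.39755 + 336.4 = 462.7260, v = 609.0·(+0.43932)/1.39755 + 222.2 = 413.6390
M2: Pc = R·M2+t = (+0.23563, +0.24114, +1.43807); u = 604.5·(+0.23563)/1.43807 + 336.4 = 435.4482, v = 609.0·(+0.24114)/1.43807 + 222.2 = 324.3200
M3: Pc = R·M3+t = (+0.04534, +0.27888, +1.35765); u = 604.5·(+0.04534)/1.35765 + 336.4 = 356.5900, v = 609.0·(+0.27888)/1.35765 + 222.2 = 347.2971

c0=(383.11, 442.78) c1=(462.73, 413.64) c2=(435.45, 324.32) c3=(356.59, 347.30)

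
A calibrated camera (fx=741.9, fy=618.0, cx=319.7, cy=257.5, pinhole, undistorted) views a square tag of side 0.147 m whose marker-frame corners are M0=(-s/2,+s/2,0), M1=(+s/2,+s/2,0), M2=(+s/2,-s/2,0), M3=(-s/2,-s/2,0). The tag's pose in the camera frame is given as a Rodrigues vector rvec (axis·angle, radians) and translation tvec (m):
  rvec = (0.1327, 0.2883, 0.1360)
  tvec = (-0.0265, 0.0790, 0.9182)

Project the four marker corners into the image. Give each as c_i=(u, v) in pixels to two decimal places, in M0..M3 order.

c0=(237.87, 348.64) c1=(348.18, 367.89) c2=(362.95, 270.04) c3=(249.38, 254.58)

Intrinsics K: fx=741.9, fy=618.0, cx=319.7, cy=257.5
Marker side s = 0.147 m; corners in marker frame (Z=0):
  M0 = (-0.0735, +0.0735, 0)
  M1 = (+0.0735, +0.0735, 0)
  M2 = (+0.0735, -0.0735, 0)
  M3 = (-0.0735, -0.0735, 0)
rvec = (0.1327, 0.2883, 0.1360), |rvec| = θ = 0.34529 rad = 19.783°
Rodrigues: sinθ=0.33847, 1−cosθ=0.05902; R = I + sinθ·[k]× + (1−cosθ)·[k]×²:
    [+0.94970 -0.11437 +0.29154]
    [+0.15225 +0.98213 -0.11067]
    [-0.27367 +0.14949 +0.95014]
t = (-0.0265, 0.0790, 0.9182) m
M0: Pc = R·M0+t = (-0.10471, +0.14000, +0.94930); u = 741.9·(-0.10471)/0.94930 + 319.7 = 237.8675, v = 618.0·(+0.14000)/0.94930 + 257.5 = 348.6378
M1: Pc = R·M1+t = (+0.03490, +0.16238, +0.90907); u = 741.9·(+0.03490)/0.90907 + 319.7 = 348.1790, v = 618.0·(+0.16238)/0.90907 + 257.5 = 367.8860
M2: Pc = R·M2+t = (+0.05171, +0.01800, +0.88710); u = 741.9·(+0.05171)/0.88710 + 319.7 = 362.9456, v = 618.0·(+0.01800)/0.88710 + 257.5 = 270.0428
M3: Pc = R·M3+t = (-0.08790, -0.00438, +0.92733); u = 741.9·(-0.08790)/0.92733 + 319.7 = 249.3795, v = 618.0·(-0.00438)/0.92733 + 257.5 = 254.5831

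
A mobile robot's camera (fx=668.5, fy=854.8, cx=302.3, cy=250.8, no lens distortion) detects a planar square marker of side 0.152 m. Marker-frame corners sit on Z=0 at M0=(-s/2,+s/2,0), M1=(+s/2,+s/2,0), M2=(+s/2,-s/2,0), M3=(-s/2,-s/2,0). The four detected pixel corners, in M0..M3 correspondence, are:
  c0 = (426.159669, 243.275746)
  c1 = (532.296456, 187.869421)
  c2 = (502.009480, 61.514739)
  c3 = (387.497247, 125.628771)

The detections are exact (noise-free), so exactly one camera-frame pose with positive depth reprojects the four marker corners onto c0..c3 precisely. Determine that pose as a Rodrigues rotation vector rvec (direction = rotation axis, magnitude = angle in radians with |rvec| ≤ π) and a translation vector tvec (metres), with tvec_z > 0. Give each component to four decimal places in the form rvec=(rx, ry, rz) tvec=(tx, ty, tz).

Intrinsics K: fx=668.5, fy=854.8, cx=302.3, cy=250.8
Marker side s = 0.152 m; corners in marker frame (Z=0):
  M0 = (-0.0760, +0.0760, 0)
  M1 = (+0.0760, +0.0760, 0)
  M2 = (+0.0760, -0.0760, 0)
  M3 = (-0.0760, -0.0760, 0)
Detected image corners:
  c0 = (426.159669, 243.275746) px
  c1 = (532.296456, 187.869421) px
  c2 = (502.009480, 61.514739) px
  c3 = (387.497247, 125.628771) px
Planar DLT: solve 8×8 A·h = b for H (H[2,2]=1):
  H  [+634.52902 +486.11718 +461.90710]
  H  [-422.09023 +888.83528 +157.61318]
  H  [-0.19506 +0.56040 +1.00000]
B = K⁻¹H; ‖b₁‖=1.142284, ‖b₂‖=1.142284; λ = 2/(‖b₁‖+‖b₂‖) = 0.875439, sign → tz>0 ⇒ λ=+0.875439
r₁ = λ·B[:,0] = (+0.90817,-0.38218,-0.17076); r₂ = λ·B[:,1] = (+0.41475,+0.76635,+0.49060)
r₃ = r₁×r₂ = (-0.05663,-0.51637,+0.85449); SVD([r₁ r₂ r₃]) → R = UVᵀ:
  R  [+0.90817 +0.41475 -0.05663]
  R  [-0.38218 +0.76635 -0.51637]
  R  [-0.17076 +0.49060 +0.85449]
t = (+0.20901, -0.09544, +0.87544) m
tr R = 2.529016; θ = arccos((tr R − 1)/2) = 0.700519 rad = 40.137°
axis k = ((R−Rᵀ)₃₂, (R−Rᵀ)₁₃, (R−Rᵀ)₂₁) / (2 sinθ) = (+0.781066, +0.088529, -0.618141)
rvec = θ·k = (+0.547152, +0.062016, -0.433019)

rvec=(0.5472, 0.0620, -0.4330) tvec=(0.2090, -0.0954, 0.8754)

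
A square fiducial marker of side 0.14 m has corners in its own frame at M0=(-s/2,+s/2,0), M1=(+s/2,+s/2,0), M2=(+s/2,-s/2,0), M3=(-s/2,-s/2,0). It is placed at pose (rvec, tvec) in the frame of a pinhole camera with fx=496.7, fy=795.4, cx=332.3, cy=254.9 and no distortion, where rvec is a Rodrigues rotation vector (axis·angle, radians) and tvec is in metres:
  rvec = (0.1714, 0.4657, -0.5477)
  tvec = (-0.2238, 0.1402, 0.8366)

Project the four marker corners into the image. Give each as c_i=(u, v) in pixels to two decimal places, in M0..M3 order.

c0=(196.19, 466.06) c1=(250.06, 419.59) c2=(202.94, 303.48) c3=(152.35, 359.01)

Intrinsics K: fx=496.7, fy=795.4, cx=332.3, cy=254.9
Marker side s = 0.14 m; corners in marker frame (Z=0):
  M0 = (-0.0700, +0.0700, 0)
  M1 = (+0.0700, +0.0700, 0)
  M2 = (+0.0700, -0.0700, 0)
  M3 = (-0.0700, -0.0700, 0)
rvec = (0.1714, 0.4657, -0.5477), |rvec| = θ = 0.73907 rad = 42.346°
Rodrigues: sinθ=0.67360, 1−cosθ=0.26091; R = I + sinθ·[k]× + (1−cosθ)·[k]×²:
    [+0.75313 +0.53731 +0.37961]
    [-0.46106 +0.84268 -0.27805]
    [-0.46929 +0.03439 +0.88238]
t = (-0.2238, 0.1402, 0.8366) m
M0: Pc = R·M0+t = (-0.23891, +0.23146, +0.87186); u = 496.7·(-0.23891)/0.87186 + 332.3 = 196.1938, v = 795.4·(+0.23146)/0.87186 + 254.9 = 466.0639
M1: Pc = R·M1+t = (-0.13347, +0.16691, +0.80616); u = 496.7·(-0.13347)/0.80616 + 332.3 = 250.0650, v = 795.4·(+0.16691)/0.80616 + 254.9 = 419.5868
M2: Pc = R·M2+t = (-0.20869, +0.04894, +0.80134); u = 496.7·(-0.20869)/0.80134 + 332.3 = 202.9450, v = 795.4·(+0.04894)/0.80134 + 254.9 = 303.4752
M3: Pc = R·M3+t = (-0.31413, +0.11349, +0.86704); u = 496.7·(-0.31413)/0.86704 + 332.3 = 152.3452, v = 795.4·(+0.11349)/0.86704 + 254.9 = 359.0088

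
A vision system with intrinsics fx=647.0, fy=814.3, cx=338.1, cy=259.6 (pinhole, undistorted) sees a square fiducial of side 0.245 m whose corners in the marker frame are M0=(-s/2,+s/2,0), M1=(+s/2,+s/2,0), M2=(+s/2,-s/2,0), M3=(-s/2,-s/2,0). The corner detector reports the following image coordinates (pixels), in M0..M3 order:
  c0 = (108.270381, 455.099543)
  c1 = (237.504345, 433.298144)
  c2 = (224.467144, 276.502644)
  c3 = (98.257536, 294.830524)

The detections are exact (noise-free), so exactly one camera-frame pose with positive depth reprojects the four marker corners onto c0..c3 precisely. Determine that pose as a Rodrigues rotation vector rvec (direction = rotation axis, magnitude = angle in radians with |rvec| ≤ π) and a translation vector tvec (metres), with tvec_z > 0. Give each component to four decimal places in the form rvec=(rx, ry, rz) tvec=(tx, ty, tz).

Intrinsics K: fx=647.0, fy=814.3, cx=338.1, cy=259.6
Marker side s = 0.245 m; corners in marker frame (Z=0):
  M0 = (-0.1225, +0.1225, 0)
  M1 = (+0.1225, +0.1225, 0)
  M2 = (+0.1225, -0.1225, 0)
  M3 = (-0.1225, -0.1225, 0)
Detected image corners:
  c0 = (108.270381, 455.099543) px
  c1 = (237.504345, 433.298144) px
  c2 = (224.467144, 276.502644) px
  c3 = (98.257536, 294.830524) px
Planar DLT: solve 8×8 A·h = b for H (H[2,2]=1):
  H  [+533.99116 +29.79496 +167.64886]
  H  [-53.95259 +609.22001 +363.83355]
  H  [+0.07633 -0.10354 +1.00000]
B = K⁻¹H; ‖b₁‖=0.794331, ‖b₂‖=0.794331; λ = 2/(‖b₁‖+‖b₂‖) = 1.258921, sign → tz>0 ⇒ λ=+1.258921
r₁ = λ·B[:,0] = (+0.98882,-0.11404,+0.09609); r₂ = λ·B[:,1] = (+0.12609,+0.98342,-0.13035)
r₃ = r₁×r₂ = (-0.07963,+0.14100,+0.98680); SVD([r₁ r₂ r₃]) → R = UVᵀ:
  R  [+0.98882 +0.12609 -0.07963]
  R  [-0.11404 +0.98342 +0.14100]
  R  [+0.09609 -0.13035 +0.98680]
t = (-0.33166, +0.16115, +1.25892) m
tr R = 2.959038; θ = arccos((tr R − 1)/2) = 0.202739 rad = 11.616°
axis k = ((R−Rᵀ)₃₂, (R−Rᵀ)₁₃, (R−Rᵀ)₂₁) / (2 sinθ) = (-0.673815, -0.436347, -0.596301)
rvec = θ·k = (-0.136608, -0.088464, -0.120893)

rvec=(-0.1366, -0.0885, -0.1209) tvec=(-0.3317, 0.1611, 1.2589)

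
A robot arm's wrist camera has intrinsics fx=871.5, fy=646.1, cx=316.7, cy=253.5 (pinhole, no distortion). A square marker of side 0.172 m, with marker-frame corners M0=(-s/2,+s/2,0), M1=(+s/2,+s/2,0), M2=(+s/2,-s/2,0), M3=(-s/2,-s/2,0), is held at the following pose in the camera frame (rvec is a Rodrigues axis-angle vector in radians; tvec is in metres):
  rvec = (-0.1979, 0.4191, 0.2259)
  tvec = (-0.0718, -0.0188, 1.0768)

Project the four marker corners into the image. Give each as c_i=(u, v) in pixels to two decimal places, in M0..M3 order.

Intrinsics K: fx=871.5, fy=646.1, cx=316.7, cy=253.5
Marker side s = 0.172 m; corners in marker frame (Z=0):
  M0 = (-0.0860, +0.0860, 0)
  M1 = (+0.0860, +0.0860, 0)
  M2 = (+0.0860, -0.0860, 0)
  M3 = (-0.0860, -0.0860, 0)
rvec = (-0.1979, 0.4191, 0.2259), |rvec| = θ = 0.51560 rad = 29.542°
Rodrigues: sinθ=0.49305, 1−cosθ=0.13000; R = I + sinθ·[k]× + (1−cosθ)·[k]×²:
    [+0.88915 -0.25658 +0.37891]
    [+0.17546 +0.95589 +0.23555]
    [-0.42264 -0.14295 +0.89495]
t = (-0.0718, -0.0188, 1.0768) m
M0: Pc = R·M0+t = (-0.17033, +0.04832, +1.10085); u = 871.5·(-0.17033)/1.10085 + 316.7 = 181.8543, v = 646.1·(+0.04832)/1.10085 + 253.5 = 281.8576
M1: Pc = R·M1+t = (-0.01740, +0.07850, +1.02816); u = 871.5·(-0.01740)/1.02816 + 316.7 = 301.9519, v = 646.1·(+0.07850)/1.02816 + 253.5 = 302.8277
M2: Pc = R·M2+t = (+0.02673, -0.08592, +1.05275); u = 871.5·(+0.02673)/1.05275 + 316.7 = 338.8306, v = 646.1·(-0.08592)/1.05275 + 253.5 = 200.7704
M3: Pc = R·M3+t = (-0.12620, -0.11610, +1.12544); u = 871.5·(-0.12620)/1.12544 + 316.7 = 218.9747, v = 646.1·(-0.11610)/1.12544 + 253.5 = 186.8505

c0=(181.85, 281.86) c1=(301.95, 302.83) c2=(338.83, 200.77) c3=(218.97, 186.85)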